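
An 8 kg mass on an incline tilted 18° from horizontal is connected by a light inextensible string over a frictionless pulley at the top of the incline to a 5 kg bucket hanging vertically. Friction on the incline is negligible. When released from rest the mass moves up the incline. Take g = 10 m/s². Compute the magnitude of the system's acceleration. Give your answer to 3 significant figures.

For the mass on the incline: the weight component along the slope is m₁g sin 18° = 8 × 10 × 0.3090 = 24.720 N and the normal force is N = m₁g cos 18° = 76.085 N.
Newton's second law for the mass (up-slope positive): T − 24.720 = 8 a. For the hanging bucket (downward positive): 5 × 10 − T = 5 a.
Adding the two equations eliminates T: 25.280 = 13 a, so a = 1.9446 m/s².

1.94 m/s²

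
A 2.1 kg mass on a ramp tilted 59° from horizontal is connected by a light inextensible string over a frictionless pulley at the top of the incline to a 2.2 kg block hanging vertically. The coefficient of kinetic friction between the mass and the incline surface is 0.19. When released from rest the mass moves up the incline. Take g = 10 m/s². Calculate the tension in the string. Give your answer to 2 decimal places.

For the mass on the incline: the weight component along the slope is m₁g sin 59° = 2.1 × 10 × 0.8572 = 18.001 N and the normal force is N = m₁g cos 59° = 10.816 N.
Kinetic friction opposes the mass's motion up the incline: f = μN = 0.19 × 10.816 = 2.055 N acting down the slope.
Newton's second law for the mass (up-slope positive): T − 18.001 − 2.055 = 2.1 a. For the hanging block (downward positive): 2.2 × 10 − T = 2.2 a.
Adding the two equations eliminates T: 1.944 = 4.3 a, so a = 0.4521 m/s².
Then from the hanging block's equation, T = 2.2 × (10 − 0.4521) = 21.005 N.

21.01 N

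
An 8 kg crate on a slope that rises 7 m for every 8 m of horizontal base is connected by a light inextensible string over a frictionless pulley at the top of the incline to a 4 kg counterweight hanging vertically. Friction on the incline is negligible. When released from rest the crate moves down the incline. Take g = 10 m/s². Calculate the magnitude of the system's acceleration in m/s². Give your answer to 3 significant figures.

For the crate on the incline: the weight component along the slope is m₁g sin 41.19° = 8 × 10 × 0.6585 = 52.680 N and the normal force is N = m₁g cos 41.19° = 60.206 N.
Newton's second law for the crate (down-slope positive): 52.680 − T = 8 a. For the hanging counterweight (upward positive): T − 4 × 10 = 4 a.
Adding the two equations eliminates T: 12.680 = 12 a, so a = 1.0567 m/s².

1.06 m/s²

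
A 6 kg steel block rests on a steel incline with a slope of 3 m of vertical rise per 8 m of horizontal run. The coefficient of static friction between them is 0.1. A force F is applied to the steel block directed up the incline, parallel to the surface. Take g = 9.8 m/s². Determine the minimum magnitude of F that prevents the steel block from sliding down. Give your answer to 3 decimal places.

15.140 N

The normal force is N = mg cos 20.56° = 55.056 N. With F at its minimum the steel block is on the verge of sliding down, so static friction is at its maximum μ_s N = 0.1 × 55.056 = 5.506 N and acts up the slope.
Equilibrium along the incline: F + μ_s N = mg sin 20.56°, so F = 20.646 − 5.506 = 15.140 N.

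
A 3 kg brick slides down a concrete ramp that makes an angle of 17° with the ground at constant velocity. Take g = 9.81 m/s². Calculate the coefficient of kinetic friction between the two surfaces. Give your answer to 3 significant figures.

At constant velocity the net force along the incline is zero: mg sin 17° = μ mg cos 17°.
So μ = tan 17° = 0.2924 / 0.9563 = 0.3058.

0.306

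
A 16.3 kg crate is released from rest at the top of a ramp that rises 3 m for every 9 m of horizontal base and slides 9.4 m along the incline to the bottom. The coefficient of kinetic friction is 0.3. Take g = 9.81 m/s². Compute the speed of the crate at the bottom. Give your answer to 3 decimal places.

The weight component along the incline is mg sin 18.43° = 50.566 N and the normal force is N = mg cos 18.43° = 151.697 N.
Friction up the slope is f = μN = 0.3 × 151.697 = 45.509 N, so the net downslope force is 50.566 − 45.509 = 5.057 N and a = 5.057 / 16.3 = 0.3102 m/s².
Starting from rest over a distance of 9.4 m, v² = 2aL = 2 × 0.3102 × 9.4 = 5.8318, so v = 2.4149 m/s.

2.415 m/s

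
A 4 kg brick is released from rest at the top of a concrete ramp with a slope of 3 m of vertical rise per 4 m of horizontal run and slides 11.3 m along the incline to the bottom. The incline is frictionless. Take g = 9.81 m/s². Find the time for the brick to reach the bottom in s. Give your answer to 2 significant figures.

The weight component along the incline is mg sin 36.87° = 23.544 N and the normal force is N = mg cos 36.87° = 31.392 N.
With no friction, a = g sin 36.87° = 5.8860 m/s².
Starting from rest, L = ½at², so t = √(2L/a) = √(2 × 11.3 / 5.8860) = 1.9595 s.

2.0 s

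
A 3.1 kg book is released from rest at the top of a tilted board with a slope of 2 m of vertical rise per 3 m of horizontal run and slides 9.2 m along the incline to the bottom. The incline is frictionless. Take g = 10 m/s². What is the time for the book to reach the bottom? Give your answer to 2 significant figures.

The weight component along the incline is mg sin 33.69° = 17.196 N and the normal force is N = mg cos 33.69° = 25.794 N.
With no friction, a = g sin 33.69° = 5.5470 m/s².
Starting from rest, L = ½at², so t = √(2L/a) = √(2 × 9.2 / 5.5470) = 1.8213 s.

1.8 s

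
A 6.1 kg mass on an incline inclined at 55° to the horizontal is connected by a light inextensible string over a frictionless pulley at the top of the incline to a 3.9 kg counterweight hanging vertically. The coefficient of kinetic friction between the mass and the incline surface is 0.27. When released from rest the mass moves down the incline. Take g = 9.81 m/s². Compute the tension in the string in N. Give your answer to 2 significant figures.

For the mass on the incline: the weight component along the slope is m₁g sin 55° = 6.1 × 9.81 × 0.8192 = 49.022 N and the normal force is N = m₁g cos 55° = 34.323 N.
Kinetic friction opposes the mass's motion down the incline: f = μN = 0.27 × 34.323 = 9.267 N acting up the slope.
Newton's second law for the mass (down-slope positive): 49.022 − 9.267 − T = 6.1 a. For the hanging counterweight (upward positive): T − 3.9 × 9.81 = 3.9 a.
Adding the two equations eliminates T: 1.496 = 10 a, so a = 0.1496 m/s².
Then from the hanging counterweight's equation, T = 3.9 × (9.81 + 0.1496) = 38.842 N.

39 N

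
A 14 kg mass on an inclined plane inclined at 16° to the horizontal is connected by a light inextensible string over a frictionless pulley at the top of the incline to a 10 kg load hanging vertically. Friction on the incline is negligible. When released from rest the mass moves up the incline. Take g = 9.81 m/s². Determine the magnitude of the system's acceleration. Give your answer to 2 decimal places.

2.51 m/s²

For the mass on the incline: the weight component along the slope is m₁g sin 16° = 14 × 9.81 × 0.2756 = 37.851 N and the normal force is N = m₁g cos 16° = 132.020 N.
Newton's second law for the mass (up-slope positive): T − 37.851 = 14 a. For the hanging load (downward positive): 10 × 9.81 − T = 10 a.
Adding the two equations eliminates T: 60.249 = 24 a, so a = 2.5104 m/s².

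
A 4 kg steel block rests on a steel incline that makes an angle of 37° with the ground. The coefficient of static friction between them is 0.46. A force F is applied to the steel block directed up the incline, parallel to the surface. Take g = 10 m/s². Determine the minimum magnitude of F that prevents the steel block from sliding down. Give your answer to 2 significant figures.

The normal force is N = mg cos 37° = 31.945 N. With F at its minimum the steel block is on the verge of sliding down, so static friction is at its maximum μ_s N = 0.46 × 31.945 = 14.695 N and acts up the slope.
Equilibrium along the incline: F + μ_s N = mg sin 37°, so F = 24.073 − 14.695 = 9.378 N.

9.4 N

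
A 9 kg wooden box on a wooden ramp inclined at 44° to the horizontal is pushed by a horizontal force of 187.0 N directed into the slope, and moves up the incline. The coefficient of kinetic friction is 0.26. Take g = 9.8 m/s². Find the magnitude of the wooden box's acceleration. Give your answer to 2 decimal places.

The horizontal push has components F cos 44° = 187.0 × 0.7193 = 134.509 N up the incline and F sin 44° = 187.0 × 0.6947 = 129.909 N pressing into the surface.
The normal force is therefore N = mg cos 44° + F sin 44° = 63.442 + 129.909 = 193.351 N, and kinetic friction down the slope is μN = 0.26 × 193.351 = 50.271 N.
Along the incline: F cos 44° − mg sin 44° − μN = ma, so 134.509 − 61.273 − 50.271 = 9 a, giving a = 2.5517 m/s².

2.55 m/s²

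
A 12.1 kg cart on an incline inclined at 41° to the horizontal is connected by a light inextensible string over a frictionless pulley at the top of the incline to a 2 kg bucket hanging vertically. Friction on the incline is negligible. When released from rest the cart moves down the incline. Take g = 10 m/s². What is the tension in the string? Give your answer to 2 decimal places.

For the cart on the incline: the weight component along the slope is m₁g sin 41° = 12.1 × 10 × 0.6561 = 79.388 N and the normal force is N = m₁g cos 41° = 91.320 N.
Newton's second law for the cart (down-slope positive): 79.388 − T = 12.1 a. For the hanging bucket (upward positive): T − 2 × 10 = 2 a.
Adding the two equations eliminates T: 59.388 = 14.1 a, so a = 4.2119 m/s².
Then from the hanging bucket's equation, T = 2 × (10 + 4.2119) = 28.424 N.

28.42 N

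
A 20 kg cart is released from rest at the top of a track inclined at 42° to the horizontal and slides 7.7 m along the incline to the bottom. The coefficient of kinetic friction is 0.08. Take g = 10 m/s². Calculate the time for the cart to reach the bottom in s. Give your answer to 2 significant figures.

The weight component along the incline is mg sin 42° = 133.826 N and the normal force is N = mg cos 42° = 148.629 N.
Friction up the slope is f = μN = 0.08 × 148.629 = 11.890 N, so the net downslope force is 133.826 − 11.890 = 121.936 N and a = 121.936 / 20 = 6.0968 m/s².
Starting from rest, L = ½at², so t = √(2L/a) = √(2 × 7.7 / 6.0968) = 1.5893 s.

1.6 s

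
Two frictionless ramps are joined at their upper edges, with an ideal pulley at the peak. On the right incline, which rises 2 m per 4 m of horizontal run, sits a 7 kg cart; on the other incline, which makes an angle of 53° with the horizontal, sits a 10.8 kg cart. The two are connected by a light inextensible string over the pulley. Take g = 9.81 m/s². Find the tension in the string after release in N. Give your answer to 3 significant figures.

51.9 N

Resolve each weight along its own incline: the 7 kg mass has component 7 × 9.81 × sin 26.57° = 30.710 N down its slope, and the 10.8 kg mass has 10.8 × 9.81 × sin 53° = 84.614 N down its slope.
The 10.8 kg side's 84.614 N exceeds the other side's 30.710 N, so that mass slides down and the 7 kg mass slides up. Taking that direction as positive, Newton's second law for the whole system gives 84.614 − 30.710 = (7 + 10.8) a, so a = 53.904 / 17.8 = 3.0283 m/s².
For the 7 kg mass (up-slope positive): T − 30.710 = 7 × 3.0283, so T = 51.908 N.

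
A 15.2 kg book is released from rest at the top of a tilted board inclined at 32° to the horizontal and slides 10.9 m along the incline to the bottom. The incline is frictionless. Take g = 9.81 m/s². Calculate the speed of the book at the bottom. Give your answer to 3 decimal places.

10.646 m/s

The weight component along the incline is mg sin 32° = 79.017 N and the normal force is N = mg cos 32° = 126.454 N.
With no friction, a = g sin 32° = 5.1985 m/s².
Starting from rest over a distance of 10.9 m, v² = 2aL = 2 × 5.1985 × 10.9 = 113.3273, so v = 10.6455 m/s.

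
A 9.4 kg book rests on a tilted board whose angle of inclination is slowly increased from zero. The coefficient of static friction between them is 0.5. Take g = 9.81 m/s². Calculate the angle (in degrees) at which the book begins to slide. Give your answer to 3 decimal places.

26.565°

At the threshold of sliding, static friction is at its maximum μ_s N and exactly balances the weight component along the incline: mg sin θ = μ_s mg cos θ.
Hence tan θ = μ_s = 0.5, so θ = arctan(0.5) = 26.5651°.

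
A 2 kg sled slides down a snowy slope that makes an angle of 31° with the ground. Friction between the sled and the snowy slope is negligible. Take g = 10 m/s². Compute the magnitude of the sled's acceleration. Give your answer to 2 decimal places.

5.15 m/s²

Resolving the weight along the incline: the component pulling the sled down the slope is mg sin 31° = 2 × 10 × 0.5150 = 10.300 N, and the normal force is N = mg cos 31° = 2 × 10 × 0.8572 = 17.144 N.
With no friction the net force along the incline is 10.300 N, so a = g sin 31° = 10.300 / 2 = 5.1500 m/s².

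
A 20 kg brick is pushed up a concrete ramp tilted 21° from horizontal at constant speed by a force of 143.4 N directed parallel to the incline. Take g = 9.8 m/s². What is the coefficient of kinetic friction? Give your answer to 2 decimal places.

0.40

At constant speed ΣF = 0 along the incline. The applied 143.4 N acts up the slope; the weight component mg sin 21° = 70.240 N and kinetic friction μN both act down the slope.
So 143.4 = 70.240 + μ × 182.982, giving μ = (143.4 − 70.240) / 182.982 = 0.3998.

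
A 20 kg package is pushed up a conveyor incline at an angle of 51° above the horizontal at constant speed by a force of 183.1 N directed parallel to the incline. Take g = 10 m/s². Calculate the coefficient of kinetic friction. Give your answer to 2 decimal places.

0.22

At constant speed ΣF = 0 along the incline. The applied 183.1 N acts up the slope; the weight component mg sin 51° = 155.429 N and kinetic friction μN both act down the slope.
So 183.1 = 155.429 + μ × 125.864, giving μ = (183.1 − 155.429) / 125.864 = 0.2198.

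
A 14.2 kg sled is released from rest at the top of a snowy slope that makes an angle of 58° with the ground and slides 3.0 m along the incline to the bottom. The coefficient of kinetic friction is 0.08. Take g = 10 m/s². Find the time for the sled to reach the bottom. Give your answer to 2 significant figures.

0.86 s

The weight component along the incline is mg sin 58° = 120.423 N and the normal force is N = mg cos 58° = 75.249 N.
Friction up the slope is f = μN = 0.08 × 75.249 = 6.020 N, so the net downslope force is 120.423 − 6.020 = 114.403 N and a = 114.403 / 14.2 = 8.0565 m/s².
Starting from rest, L = ½at², so t = √(2L/a) = √(2 × 3.0 / 8.0565) = 0.8630 s.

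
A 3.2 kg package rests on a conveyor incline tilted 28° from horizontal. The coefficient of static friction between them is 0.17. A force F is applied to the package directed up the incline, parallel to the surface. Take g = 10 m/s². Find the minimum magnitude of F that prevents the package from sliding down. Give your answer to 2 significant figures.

10 N

The normal force is N = mg cos 28° = 28.254 N. With F at its minimum the package is on the verge of sliding down, so static friction is at its maximum μ_s N = 0.17 × 28.254 = 4.803 N and acts up the slope.
Equilibrium along the incline: F + μ_s N = mg sin 28°, so F = 15.023 − 4.803 = 10.220 N.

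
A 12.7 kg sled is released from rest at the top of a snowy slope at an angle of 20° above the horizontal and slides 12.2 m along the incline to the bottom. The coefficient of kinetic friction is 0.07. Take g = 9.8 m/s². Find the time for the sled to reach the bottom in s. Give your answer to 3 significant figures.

3.00 s

The weight component along the incline is mg sin 20° = 42.568 N and the normal force is N = mg cos 20° = 116.954 N.
Friction up the slope is f = μN = 0.07 × 116.954 = 8.187 N, so the net downslope force is 42.568 − 8.187 = 34.381 N and a = 34.381 / 12.7 = 2.7072 m/s².
Starting from rest, L = ½at², so t = √(2L/a) = √(2 × 12.2 / 2.7072) = 3.0022 s.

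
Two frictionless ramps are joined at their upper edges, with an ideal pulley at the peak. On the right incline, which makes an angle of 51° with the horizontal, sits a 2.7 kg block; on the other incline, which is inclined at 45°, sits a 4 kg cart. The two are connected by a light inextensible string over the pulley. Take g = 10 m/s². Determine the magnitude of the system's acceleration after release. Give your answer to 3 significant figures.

Resolve each weight along its own incline: the 2.7 kg mass has component 2.7 × 10 × sin 51° = 20.983 N down its slope, and the 4 kg mass has 4 × 10 × sin 45° = 28.284 N down its slope.
The 4 kg side's 28.284 N exceeds the other side's 20.983 N, so that mass slides down and the 2.7 kg mass slides up. Taking that direction as positive, Newton's second law for the whole system gives 28.284 − 20.983 = (2.7 + 4) a, so a = 7.301 / 6.7 = 1.0897 m/s².

1.09 m/s²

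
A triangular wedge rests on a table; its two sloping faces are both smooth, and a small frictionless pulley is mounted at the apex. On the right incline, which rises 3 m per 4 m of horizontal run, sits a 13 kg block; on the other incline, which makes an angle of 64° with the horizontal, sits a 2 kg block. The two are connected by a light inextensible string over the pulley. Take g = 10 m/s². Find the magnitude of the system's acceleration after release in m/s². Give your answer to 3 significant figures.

4.00 m/s²

Resolve each weight along its own incline: the 13 kg mass has component 13 × 10 × sin 36.87° = 78.000 N down its slope, and the 2 kg mass has 2 × 10 × sin 64° = 17.976 N down its slope.
The 13 kg side's 78.000 N exceeds the other side's 17.976 N, so that mass slides down and the 2 kg mass slides up. Taking that direction as positive, Newton's second law for the whole system gives 78.000 − 17.976 = (13 + 2) a, so a = 60.024 / 15 = 4.0016 m/s².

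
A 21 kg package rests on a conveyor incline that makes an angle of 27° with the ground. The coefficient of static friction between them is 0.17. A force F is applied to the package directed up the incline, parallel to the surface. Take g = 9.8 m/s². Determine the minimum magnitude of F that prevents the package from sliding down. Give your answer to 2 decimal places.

The normal force is N = mg cos 27° = 183.369 N. With F at its minimum the package is on the verge of sliding down, so static friction is at its maximum μ_s N = 0.17 × 183.369 = 31.173 N and acts up the slope.
Equilibrium along the incline: F + μ_s N = mg sin 27°, so F = 93.431 − 31.173 = 62.258 N.

62.26 N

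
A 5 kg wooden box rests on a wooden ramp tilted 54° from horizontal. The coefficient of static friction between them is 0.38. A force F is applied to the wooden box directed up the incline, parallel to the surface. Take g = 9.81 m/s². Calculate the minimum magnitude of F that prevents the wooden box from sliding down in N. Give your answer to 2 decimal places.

28.73 N

The normal force is N = mg cos 54° = 28.831 N. With F at its minimum the wooden box is on the verge of sliding down, so static friction is at its maximum μ_s N = 0.38 × 28.831 = 10.956 N and acts up the slope.
Equilibrium along the incline: F + μ_s N = mg sin 54°, so F = 39.682 − 10.956 = 28.726 N.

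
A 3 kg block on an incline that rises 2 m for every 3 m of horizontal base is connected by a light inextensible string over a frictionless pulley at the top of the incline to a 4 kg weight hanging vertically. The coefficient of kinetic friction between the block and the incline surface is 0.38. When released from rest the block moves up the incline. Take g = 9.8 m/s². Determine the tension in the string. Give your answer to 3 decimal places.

31.431 N

For the block on the incline: the weight component along the slope is m₁g sin 33.69° = 3 × 9.8 × 0.5547 = 16.308 N and the normal force is N = m₁g cos 33.69° = 24.462 N.
Kinetic friction opposes the block's motion up the incline: f = μN = 0.38 × 24.462 = 9.296 N acting down the slope.
Newton's second law for the block (up-slope positive): T − 16.308 − 9.296 = 3 a. For the hanging weight (downward positive): 4 × 9.8 − T = 4 a.
Adding the two equations eliminates T: 13.596 = 7 a, so a = 1.9423 m/s².
Then from the hanging weight's equation, T = 4 × (9.8 − 1.9423) = 31.431 N.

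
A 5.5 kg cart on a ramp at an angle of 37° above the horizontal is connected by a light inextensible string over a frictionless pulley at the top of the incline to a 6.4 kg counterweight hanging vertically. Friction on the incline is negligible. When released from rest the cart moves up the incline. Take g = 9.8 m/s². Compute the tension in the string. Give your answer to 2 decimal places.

46.43 N

For the cart on the incline: the weight component along the slope is m₁g sin 37° = 5.5 × 9.8 × 0.6018 = 32.437 N and the normal force is N = m₁g cos 37° = 43.046 N.
Newton's second law for the cart (up-slope positive): T − 32.437 = 5.5 a. For the hanging counterweight (downward positive): 6.4 × 9.8 − T = 6.4 a.
Adding the two equations eliminates T: 30.283 = 11.9 a, so a = 2.5448 m/s².
Then from the hanging counterweight's equation, T = 6.4 × (9.8 − 2.5448) = 46.433 N.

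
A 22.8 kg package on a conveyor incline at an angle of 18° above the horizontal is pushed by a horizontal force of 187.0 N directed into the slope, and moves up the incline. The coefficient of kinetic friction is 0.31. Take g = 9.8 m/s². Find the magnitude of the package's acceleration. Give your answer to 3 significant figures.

1.10 m/s²

The horizontal push has components F cos 18° = 187.0 × 0.9511 = 177.856 N up the incline and F sin 18° = 187.0 × 0.3090 = 57.783 N pressing into the surface.
The normal force is therefore N = mg cos 18° + F sin 18° = 212.514 + 57.783 = 270.297 N, and kinetic friction down the slope is μN = 0.31 × 270.297 = 83.792 N.
Along the incline: F cos 18° − mg sin 18° − μN = ma, so 177.856 − 69.043 − 83.792 = 22.8 a, giving a = 1.0974 m/s².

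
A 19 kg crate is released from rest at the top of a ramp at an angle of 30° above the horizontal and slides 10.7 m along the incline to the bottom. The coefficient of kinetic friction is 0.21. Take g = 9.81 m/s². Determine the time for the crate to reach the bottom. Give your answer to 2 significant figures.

The weight component along the incline is mg sin 30° = 93.195 N and the normal force is N = mg cos 30° = 161.418 N.
Friction up the slope is f = μN = 0.21 × 161.418 = 33.898 N, so the net downslope force is 93.195 − 33.898 = 59.297 N and a = 59.297 / 19 = 3.1209 m/s².
Starting from rest, L = ½at², so t = √(2L/a) = √(2 × 10.7 / 3.1209) = 2.6186 s.

2.6 s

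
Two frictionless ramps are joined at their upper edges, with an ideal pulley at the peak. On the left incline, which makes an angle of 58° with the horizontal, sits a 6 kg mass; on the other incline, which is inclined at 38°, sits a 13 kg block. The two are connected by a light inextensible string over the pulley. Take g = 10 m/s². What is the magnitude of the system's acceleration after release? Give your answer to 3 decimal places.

Resolve each weight along its own incline: the 6 kg mass has component 6 × 10 × sin 58° = 50.883 N down its slope, and the 13 kg mass has 13 × 10 × sin 38° = 80.036 N down its slope.
The 13 kg side's 80.036 N exceeds the other side's 50.883 N, so that mass slides down and the 6 kg mass slides up. Taking that direction as positive, Newton's second law for the whole system gives 80.036 − 50.883 = (6 + 13) a, so a = 29.153 / 19 = 1.5344 m/s².

1.534 m/s²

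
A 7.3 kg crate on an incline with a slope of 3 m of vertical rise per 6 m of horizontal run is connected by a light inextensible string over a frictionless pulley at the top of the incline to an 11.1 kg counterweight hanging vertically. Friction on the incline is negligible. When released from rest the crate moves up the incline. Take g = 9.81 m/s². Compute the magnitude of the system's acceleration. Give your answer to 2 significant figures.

For the crate on the incline: the weight component along the slope is m₁g sin 26.57° = 7.3 × 9.81 × 0.4472 = 32.025 N and the normal force is N = m₁g cos 26.57° = 64.053 N.
Newton's second law for the crate (up-slope positive): T − 32.025 = 7.3 a. For the hanging counterweight (downward positive): 11.1 × 9.81 − T = 11.1 a.
Adding the two equations eliminates T: 76.866 = 18.4 a, so a = 4.1775 m/s².

4.2 m/s²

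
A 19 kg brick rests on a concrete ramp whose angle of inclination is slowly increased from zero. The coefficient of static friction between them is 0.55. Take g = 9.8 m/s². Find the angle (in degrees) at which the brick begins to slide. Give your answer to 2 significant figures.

29°

At the threshold of sliding, static friction is at its maximum μ_s N and exactly balances the weight component along the incline: mg sin θ = μ_s mg cos θ.
Hence tan θ = μ_s = 0.55, so θ = arctan(0.55) = 28.8108°.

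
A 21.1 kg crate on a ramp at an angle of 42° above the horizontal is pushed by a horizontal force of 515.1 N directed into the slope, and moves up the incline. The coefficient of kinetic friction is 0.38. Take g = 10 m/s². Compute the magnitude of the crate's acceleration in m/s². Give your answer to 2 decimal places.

2.42 m/s²

The horizontal push has components F cos 42° = 515.1 × 0.7431 = 382.771 N up the incline and F sin 42° = 515.1 × 0.6691 = 344.653 N pressing into the surface.
The normal force is therefore N = mg cos 42° + F sin 42° = 156.794 + 344.653 = 501.447 N, and kinetic friction down the slope is μN = 0.38 × 501.447 = 190.550 N.
Along the incline: F cos 42° − mg sin 42° − μN = ma, so 382.771 − 141.180 − 190.550 = 21.1 a, giving a = 2.4190 m/s².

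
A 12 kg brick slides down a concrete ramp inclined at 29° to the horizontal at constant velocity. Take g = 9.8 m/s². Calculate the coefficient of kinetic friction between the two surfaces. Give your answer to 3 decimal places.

0.554

At constant velocity the net force along the incline is zero: mg sin 29° = μ mg cos 29°.
So μ = tan 29° = 0.4848 / 0.8746 = 0.5543.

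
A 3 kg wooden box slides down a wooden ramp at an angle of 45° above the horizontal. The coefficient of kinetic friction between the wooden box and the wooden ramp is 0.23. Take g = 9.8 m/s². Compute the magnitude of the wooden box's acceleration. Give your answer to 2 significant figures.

Resolving the weight along the incline: the component pulling the wooden box down the slope is mg sin 45° = 3 × 9.8 × 0.7071 = 20.789 N, and the normal force is N = mg cos 45° = 3 × 9.8 × 0.7071 = 20.789 N.
Kinetic friction acts up the slope with magnitude f = μN = 0.23 × 20.789 = 4.781 N.
Net force along the incline is 20.789 − 4.781 = 16.008 N, so a = 16.008 / 3 = 5.3360 m/s².

5.3 m/s²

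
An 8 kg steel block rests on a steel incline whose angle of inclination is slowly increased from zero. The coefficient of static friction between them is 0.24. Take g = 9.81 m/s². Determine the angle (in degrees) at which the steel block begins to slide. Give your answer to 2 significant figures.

At the threshold of sliding, static friction is at its maximum μ_s N and exactly balances the weight component along the incline: mg sin θ = μ_s mg cos θ.
Hence tan θ = μ_s = 0.24, so θ = arctan(0.24) = 13.4957°.

13°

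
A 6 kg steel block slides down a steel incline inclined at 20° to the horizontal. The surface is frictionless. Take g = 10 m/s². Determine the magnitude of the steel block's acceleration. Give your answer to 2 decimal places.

3.42 m/s²

Resolving the weight along the incline: the component pulling the steel block down the slope is mg sin 20° = 6 × 10 × 0.3420 = 20.520 N, and the normal force is N = mg cos 20° = 6 × 10 × 0.9397 = 56.382 N.
With no friction the net force along the incline is 20.520 N, so a = g sin 20° = 20.520 / 6 = 3.4200 m/s².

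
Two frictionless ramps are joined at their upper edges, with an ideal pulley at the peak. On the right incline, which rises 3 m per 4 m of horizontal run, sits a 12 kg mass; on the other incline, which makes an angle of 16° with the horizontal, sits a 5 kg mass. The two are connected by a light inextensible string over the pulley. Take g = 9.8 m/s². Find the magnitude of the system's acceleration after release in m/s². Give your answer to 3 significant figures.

3.36 m/s²

Resolve each weight along its own incline: the 12 kg mass has component 12 × 9.8 × sin 36.87° = 70.560 N down its slope, and the 5 kg mass has 5 × 9.8 × sin 16° = 13.506 N down its slope.
The 12 kg side's 70.560 N exceeds the other side's 13.506 N, so that mass slides down and the 5 kg mass slides up. Taking that direction as positive, Newton's second law for the whole system gives 70.560 − 13.506 = (12 + 5) a, so a = 57.054 / 17 = 3.3561 m/s².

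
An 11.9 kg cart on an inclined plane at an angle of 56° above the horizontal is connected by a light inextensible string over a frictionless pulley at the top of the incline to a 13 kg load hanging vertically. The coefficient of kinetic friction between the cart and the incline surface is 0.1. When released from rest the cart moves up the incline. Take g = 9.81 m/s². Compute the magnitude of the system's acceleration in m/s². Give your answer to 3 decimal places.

0.973 m/s²

For the cart on the incline: the weight component along the slope is m₁g sin 56° = 11.9 × 9.81 × 0.8290 = 96.777 N and the normal force is N = m₁g cos 56° = 65.280 N.
Kinetic friction opposes the cart's motion up the incline: f = μN = 0.1 × 65.280 = 6.528 N acting down the slope.
Newton's second law for the cart (up-slope positive): T − 96.777 − 6.528 = 11.9 a. For the hanging load (downward positive): 13 × 9.81 − T = 13 a.
Adding the two equations eliminates T: 24.225 = 24.9 a, so a = 0.9729 m/s².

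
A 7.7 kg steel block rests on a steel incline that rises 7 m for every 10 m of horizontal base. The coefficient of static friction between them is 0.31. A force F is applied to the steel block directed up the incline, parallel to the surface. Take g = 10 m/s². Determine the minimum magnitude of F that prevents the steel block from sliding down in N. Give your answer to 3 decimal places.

24.602 N

The normal force is N = mg cos 34.99° = 63.081 N. With F at its minimum the steel block is on the verge of sliding down, so static friction is at its maximum μ_s N = 0.31 × 63.081 = 19.555 N and acts up the slope.
Equilibrium along the incline: F + μ_s N = mg sin 34.99°, so F = 44.157 − 19.555 = 24.602 N.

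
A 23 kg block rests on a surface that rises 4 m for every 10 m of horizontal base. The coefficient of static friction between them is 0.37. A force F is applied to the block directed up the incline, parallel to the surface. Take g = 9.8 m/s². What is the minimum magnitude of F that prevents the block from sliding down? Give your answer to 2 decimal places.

6.28 N

The normal force is N = mg cos 21.80° = 209.279 N. With F at its minimum the block is on the verge of sliding down, so static friction is at its maximum μ_s N = 0.37 × 209.279 = 77.433 N and acts up the slope.
Equilibrium along the incline: F + μ_s N = mg sin 21.80°, so F = 83.711 − 77.433 = 6.278 N.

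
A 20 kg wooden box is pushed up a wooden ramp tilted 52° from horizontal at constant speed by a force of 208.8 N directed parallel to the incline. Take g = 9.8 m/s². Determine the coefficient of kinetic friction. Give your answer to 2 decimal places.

0.45

At constant speed ΣF = 0 along the incline. The applied 208.8 N acts up the slope; the weight component mg sin 52° = 154.450 N and kinetic friction μN both act down the slope.
So 208.8 = 154.450 + μ × 120.670, giving μ = (208.8 − 154.450) / 120.670 = 0.4504.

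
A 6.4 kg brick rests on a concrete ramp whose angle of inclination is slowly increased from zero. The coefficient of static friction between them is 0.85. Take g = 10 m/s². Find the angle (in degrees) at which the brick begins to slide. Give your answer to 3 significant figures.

40.4°

At the threshold of sliding, static friction is at its maximum μ_s N and exactly balances the weight component along the incline: mg sin θ = μ_s mg cos θ.
Hence tan θ = μ_s = 0.85, so θ = arctan(0.85) = 40.3645°.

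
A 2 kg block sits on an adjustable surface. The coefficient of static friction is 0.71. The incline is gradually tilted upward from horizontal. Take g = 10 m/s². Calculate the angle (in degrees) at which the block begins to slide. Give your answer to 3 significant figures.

At the threshold of sliding, static friction is at its maximum μ_s N and exactly balances the weight component along the incline: mg sin θ = μ_s mg cos θ.
Hence tan θ = μ_s = 0.71, so θ = arctan(0.71) = 35.3748°.

35.4°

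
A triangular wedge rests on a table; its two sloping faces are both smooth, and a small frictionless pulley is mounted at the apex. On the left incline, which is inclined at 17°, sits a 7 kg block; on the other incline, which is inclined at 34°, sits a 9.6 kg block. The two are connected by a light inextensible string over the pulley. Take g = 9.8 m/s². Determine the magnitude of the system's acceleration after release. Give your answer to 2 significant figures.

Resolve each weight along its own incline: the 7 kg mass has component 7 × 9.8 × sin 17° = 20.057 N down its slope, and the 9.6 kg mass has 9.6 × 9.8 × sin 34° = 52.609 N down its slope.
The 9.6 kg side's 52.609 N exceeds the other side's 20.057 N, so that mass slides down and the 7 kg mass slides up. Taking that direction as positive, Newton's second law for the whole system gives 52.609 − 20.057 = (7 + 9.6) a, so a = 32.552 / 16.6 = 1.9610 m/s².

2.0 m/s²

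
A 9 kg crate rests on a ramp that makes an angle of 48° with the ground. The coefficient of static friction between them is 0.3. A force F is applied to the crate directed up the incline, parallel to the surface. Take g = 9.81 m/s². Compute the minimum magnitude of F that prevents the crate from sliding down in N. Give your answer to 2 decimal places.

47.89 N

The normal force is N = mg cos 48° = 59.078 N. With F at its minimum the crate is on the verge of sliding down, so static friction is at its maximum μ_s N = 0.3 × 59.078 = 17.723 N and acts up the slope.
Equilibrium along the incline: F + μ_s N = mg sin 48°, so F = 65.612 − 17.723 = 47.889 N.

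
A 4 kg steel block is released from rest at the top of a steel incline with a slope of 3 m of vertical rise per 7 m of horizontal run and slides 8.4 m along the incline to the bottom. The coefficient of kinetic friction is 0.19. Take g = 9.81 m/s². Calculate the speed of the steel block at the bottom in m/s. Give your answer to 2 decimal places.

The weight component along the incline is mg sin 23.20° = 15.457 N and the normal force is N = mg cos 23.20° = 36.067 N.
Friction up the slope is f = μN = 0.19 × 36.067 = 6.853 N, so the net downslope force is 15.457 − 6.853 = 8.604 N and a = 8.604 / 4 = 2.1510 m/s².
Starting from rest over a distance of 8.4 m, v² = 2aL = 2 × 2.1510 × 8.4 = 36.1368, so v = 6.0114 m/s.

6.01 m/s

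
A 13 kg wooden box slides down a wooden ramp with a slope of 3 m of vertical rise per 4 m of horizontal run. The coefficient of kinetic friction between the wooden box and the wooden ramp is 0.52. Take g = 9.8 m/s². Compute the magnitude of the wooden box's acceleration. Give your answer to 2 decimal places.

Resolving the weight along the incline: the component pulling the wooden box down the slope is mg sin 36.87° = 13 × 9.8 × 0.6000 = 76.440 N, and the normal force is N = mg cos 36.87° = 13 × 9.8 × 0.8000 = 101.920 N.
Kinetic friction acts up the slope with magnitude f = μN = 0.52 × 101.920 = 52.998 N.
Net force along the incline is 76.440 − 52.998 = 23.442 N, so a = 23.442 / 13 = 1.8032 m/s².

1.80 m/s²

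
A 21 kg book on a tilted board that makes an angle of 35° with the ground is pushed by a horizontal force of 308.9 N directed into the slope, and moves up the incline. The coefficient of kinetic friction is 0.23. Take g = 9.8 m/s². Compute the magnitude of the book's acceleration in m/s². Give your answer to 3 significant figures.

The horizontal push has components F cos 35° = 308.9 × 0.8192 = 253.051 N up the incline and F sin 35° = 308.9 × 0.5736 = 177.185 N pressing into the surface.
The normal force is therefore N = mg cos 35° + F sin 35° = 168.591 + 177.185 = 345.776 N, and kinetic friction down the slope is μN = 0.23 × 345.776 = 79.528 N.
Along the incline: F cos 35° − mg sin 35° − μN = ma, so 253.051 − 118.047 − 79.528 = 21 a, giving a = 2.6417 m/s².

2.64 m/s²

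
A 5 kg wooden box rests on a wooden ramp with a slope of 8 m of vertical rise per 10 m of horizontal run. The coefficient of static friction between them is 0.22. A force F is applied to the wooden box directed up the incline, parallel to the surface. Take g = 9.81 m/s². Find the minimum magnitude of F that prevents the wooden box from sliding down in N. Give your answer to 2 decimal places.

22.21 N

The normal force is N = mg cos 38.66° = 38.302 N. With F at its minimum the wooden box is on the verge of sliding down, so static friction is at its maximum μ_s N = 0.22 × 38.302 = 8.426 N and acts up the slope.
Equilibrium along the incline: F + μ_s N = mg sin 38.66°, so F = 30.641 − 8.426 = 22.215 N.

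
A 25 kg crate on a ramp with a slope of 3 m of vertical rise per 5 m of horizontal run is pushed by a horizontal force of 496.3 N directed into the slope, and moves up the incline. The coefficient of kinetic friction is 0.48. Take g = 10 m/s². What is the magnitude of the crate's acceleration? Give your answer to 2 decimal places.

2.86 m/s²

The horizontal push has components F cos 30.96° = 496.3 × 0.8575 = 425.577 N up the incline and F sin 30.96° = 496.3 × 0.5145 = 255.346 N pressing into the surface.
The normal force is therefore N = mg cos 30.96° + F sin 30.96° = 214.375 + 255.346 = 469.721 N, and kinetic friction down the slope is μN = 0.48 × 469.721 = 225.466 N.
Along the incline: F cos 30.96° − mg sin 30.96° − μN = ma, so 425.577 − 128.625 − 225.466 = 25 a, giving a = 2.8594 m/s².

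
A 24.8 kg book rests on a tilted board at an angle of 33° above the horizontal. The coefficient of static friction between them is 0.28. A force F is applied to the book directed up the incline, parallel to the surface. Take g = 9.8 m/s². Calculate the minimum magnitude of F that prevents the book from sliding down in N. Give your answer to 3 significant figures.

75.3 N

The normal force is N = mg cos 33° = 203.830 N. With F at its minimum the book is on the verge of sliding down, so static friction is at its maximum μ_s N = 0.28 × 203.830 = 57.072 N and acts up the slope.
Equilibrium along the incline: F + μ_s N = mg sin 33°, so F = 132.369 − 57.072 = 75.297 N.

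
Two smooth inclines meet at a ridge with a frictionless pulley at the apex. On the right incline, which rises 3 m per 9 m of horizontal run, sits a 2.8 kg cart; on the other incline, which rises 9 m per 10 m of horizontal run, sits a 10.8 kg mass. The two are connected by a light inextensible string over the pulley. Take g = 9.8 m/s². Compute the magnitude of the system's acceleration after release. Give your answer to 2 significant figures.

Resolve each weight along its own incline: the 2.8 kg mass has component 2.8 × 9.8 × sin 18.43° = 8.677 N down its slope, and the 10.8 kg mass has 10.8 × 9.8 × sin 41.99° = 70.803 N down its slope.
The 10.8 kg side's 70.803 N exceeds the other side's 8.677 N, so that mass slides down and the 2.8 kg mass slides up. Taking that direction as positive, Newton's second law for the whole system gives 70.803 − 8.677 = (2.8 + 10.8) a, so a = 62.126 / 13.6 = 4.5681 m/s².

4.6 m/s²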